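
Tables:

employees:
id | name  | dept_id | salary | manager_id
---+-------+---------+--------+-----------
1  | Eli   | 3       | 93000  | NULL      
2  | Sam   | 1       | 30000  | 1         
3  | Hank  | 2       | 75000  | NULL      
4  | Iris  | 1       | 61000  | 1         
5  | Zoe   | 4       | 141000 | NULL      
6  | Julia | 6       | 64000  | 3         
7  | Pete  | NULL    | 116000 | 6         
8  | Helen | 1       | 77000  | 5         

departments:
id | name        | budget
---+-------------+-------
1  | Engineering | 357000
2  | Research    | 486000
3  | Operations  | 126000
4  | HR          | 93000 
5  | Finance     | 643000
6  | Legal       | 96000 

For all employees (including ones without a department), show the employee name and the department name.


LEFT JOIN keeps every row from employees (the left table); where dept_id has no match in departments, the department columns become NULL. Walk through each employee:
  - employee 1 (Eli): dept_id=3 -> matches Operations
  - employee 2 (Sam): dept_id=1 -> matches Engineering
  - employee 3 (Hank): dept_id=2 -> matches Research
  - employee 4 (Iris): dept_id=1 -> matches Engineering
  - employee 5 (Zoe): dept_id=4 -> matches HR
  - employee 6 (Julia): dept_id=6 -> matches Legal
  - employee 7 (Pete): dept_id=NULL, no match -> kept with NULL
  - employee 8 (Helen): dept_id=1 -> matches Engineering
All 8 rows appear; 1 has NULL department.

SQL:
SELECT a.name, b.name AS department
FROM employees a
LEFT JOIN departments b ON a.dept_id = b.id

Result:
name  | department 
------+------------
Eli   | Operations 
Sam   | Engineering
Hank  | Research   
Iris  | Engineering
Zoe   | HR         
Julia | Legal      
Pete  | NULL       
Helen | Engineering


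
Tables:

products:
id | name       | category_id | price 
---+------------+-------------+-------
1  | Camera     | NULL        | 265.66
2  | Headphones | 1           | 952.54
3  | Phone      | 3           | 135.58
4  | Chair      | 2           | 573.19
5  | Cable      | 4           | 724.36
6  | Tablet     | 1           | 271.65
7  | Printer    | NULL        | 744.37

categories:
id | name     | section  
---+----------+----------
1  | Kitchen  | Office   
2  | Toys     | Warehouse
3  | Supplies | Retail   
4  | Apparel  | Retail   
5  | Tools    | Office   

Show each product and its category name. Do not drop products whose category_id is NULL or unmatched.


LEFT JOIN keeps every row from products (the left table); where category_id has no match in categories, the category columns become NULL. Walk through each product:
  - product 1 (Camera): category_id=NULL, no match -> kept with NULL
  - product 2 (Headphones): category_id=1 -> matches Kitchen
  - product 3 (Phone): category_id=3 -> matches Supplies
  - product 4 (Chair): category_id=2 -> matches Toys
  - product 5 (Cable): category_id=4 -> matches Apparel
  - product 6 (Tablet): category_id=1 -> matches Kitchen
  - product 7 (Printer): category_id=NULL, no match -> kept with NULL
All 7 rows appear; 2 have NULL category.

SQL:
SELECT a.name, b.name AS category
FROM products a
LEFT JOIN categories b ON a.category_id = b.id

Result:
name       | category
-----------+---------
Camera     | NULL    
Headphones | Kitchen 
Phone      | Supplies
Chair      | Toys    
Cable      | Apparel 
Tablet     | Kitchen 
Printer    | NULL    


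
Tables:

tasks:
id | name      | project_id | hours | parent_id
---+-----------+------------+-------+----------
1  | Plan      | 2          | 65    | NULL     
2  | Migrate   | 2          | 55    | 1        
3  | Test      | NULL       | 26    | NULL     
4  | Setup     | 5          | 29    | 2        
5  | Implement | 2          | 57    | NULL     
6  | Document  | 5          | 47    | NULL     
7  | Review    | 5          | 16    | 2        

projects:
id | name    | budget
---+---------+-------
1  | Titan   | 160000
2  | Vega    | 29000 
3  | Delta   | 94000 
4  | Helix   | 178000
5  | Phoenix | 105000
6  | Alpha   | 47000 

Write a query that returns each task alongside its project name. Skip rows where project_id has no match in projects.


INNER JOIN keeps only tasks rows whose project_id matches an id in projects. Walk through each task:
  - task 1 (Plan): project_id=2 -> matches Vega
  - task 2 (Migrate): project_id=2 -> matches Vega
  - task 3 (Test): project_id=NULL, no match -> dropped
  - task 4 (Setup): project_id=5 -> matches Phoenix
  - task 5 (Implement): project_id=2 -> matches Vega
  - task 6 (Document): project_id=5 -> matches Phoenix
  - task 7 (Review): project_id=5 -> matches Phoenix
So 1 of 7 rows is dropped.

SQL:
SELECT a.name, b.name AS project
FROM tasks a
INNER JOIN projects b ON a.project_id = b.id

Result:
name      | project
----------+--------
Plan      | Vega   
Migrate   | Vega   
Setup     | Phoenix
Implement | Vega   
Document  | Phoenix
Review    | Phoenix


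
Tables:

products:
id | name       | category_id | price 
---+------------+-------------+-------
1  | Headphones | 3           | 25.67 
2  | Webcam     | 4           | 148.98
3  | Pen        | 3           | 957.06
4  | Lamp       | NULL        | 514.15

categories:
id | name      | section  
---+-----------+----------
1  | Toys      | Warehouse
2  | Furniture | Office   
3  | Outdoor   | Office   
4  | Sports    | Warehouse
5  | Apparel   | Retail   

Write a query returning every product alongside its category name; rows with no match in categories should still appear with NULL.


LEFT JOIN keeps every row from products (the left table); where category_id has no match in categories, the category columns become NULL. Walk through each product:
  - product 1 (Headphones): category_id=3 -> matches Outdoor
  - product 2 (Webcam): category_id=4 -> matches Sports
  - product 3 (Pen): category_id=3 -> matches Outdoor
  - product 4 (Lamp): category_id=NULL, no match -> kept with NULL
All 4 rows appear; 1 has NULL category.

SQL:
SELECT a.name, b.name AS category
FROM products a
LEFT JOIN categories b ON a.category_id = b.id

Result:
name       | category
-----------+---------
Headphones | Outdoor 
Webcam     | Sports  
Pen        | Outdoor 
Lamp       | NULL    


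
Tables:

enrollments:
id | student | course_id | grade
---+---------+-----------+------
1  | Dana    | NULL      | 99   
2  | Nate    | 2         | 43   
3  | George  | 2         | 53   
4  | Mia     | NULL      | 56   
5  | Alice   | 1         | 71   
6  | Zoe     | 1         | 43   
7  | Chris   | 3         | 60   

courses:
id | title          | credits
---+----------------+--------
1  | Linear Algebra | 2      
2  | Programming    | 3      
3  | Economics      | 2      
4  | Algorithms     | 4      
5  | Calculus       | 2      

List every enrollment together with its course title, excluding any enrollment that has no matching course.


INNER JOIN keeps only enrollments rows whose course_id matches an id in courses. Walk through each enrollment:
  - enrollment 1 (Dana): course_id=NULL, no match -> dropped
  - enrollment 2 (Nate): course_id=2 -> matches Programming
  - enrollment 3 (George): course_id=2 -> matches Programming
  - enrollment 4 (Mia): course_id=NULL, no match -> dropped
  - enrollment 5 (Alice): course_id=1 -> matches Linear Algebra
  - enrollment 6 (Zoe): course_id=1 -> matches Linear Algebra
  - enrollment 7 (Chris): course_id=3 -> matches Economics
So 2 of 7 rows are dropped.

SQL:
SELECT a.student, b.title AS course
FROM enrollments a
INNER JOIN courses b ON a.course_id = b.id

Result:
student | course        
--------+---------------
Nate    | Programming   
George  | Programming   
Alice   | Linear Algebra
Zoe     | Linear Algebra
Chris   | Economics     


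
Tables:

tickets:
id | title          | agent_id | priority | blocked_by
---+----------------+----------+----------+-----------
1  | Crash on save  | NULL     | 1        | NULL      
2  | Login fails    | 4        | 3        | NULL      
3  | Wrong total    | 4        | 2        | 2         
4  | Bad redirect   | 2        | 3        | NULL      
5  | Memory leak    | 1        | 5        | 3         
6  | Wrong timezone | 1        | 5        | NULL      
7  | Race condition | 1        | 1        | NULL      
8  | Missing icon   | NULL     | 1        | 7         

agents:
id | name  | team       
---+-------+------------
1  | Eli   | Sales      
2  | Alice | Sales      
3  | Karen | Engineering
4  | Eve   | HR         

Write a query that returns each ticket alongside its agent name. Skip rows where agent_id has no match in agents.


INNER JOIN keeps only tickets rows whose agent_id matches an id in agents. Walk through each ticket:
  - ticket 1 (Crash on save): agent_id=NULL, no match -> dropped
  - ticket 2 (Login fails): agent_id=4 -> matches Eve
  - ticket 3 (Wrong total): agent_id=4 -> matches Eve
  - ticket 4 (Bad redirect): agent_id=2 -> matches Alice
  - ticket 5 (Memory leak): agent_id=1 -> matches Eli
  - ticket 6 (Wrong timezone): agent_id=1 -> matches Eli
  - ticket 7 (Race condition): agent_id=1 -> matches Eli
  - ticket 8 (Missing icon): agent_id=NULL, no match -> dropped
So 2 of 8 rows are dropped.

SQL:
SELECT a.title, b.name AS agent
FROM tickets a
INNER JOIN agents b ON a.agent_id = b.id

Result:
title          | agent
---------------+------
Login fails    | Eve  
Wrong total    | Eve  
Bad redirect   | Alice
Memory leak    | Eli  
Wrong timezone | Eli  
Race condition | Eli  


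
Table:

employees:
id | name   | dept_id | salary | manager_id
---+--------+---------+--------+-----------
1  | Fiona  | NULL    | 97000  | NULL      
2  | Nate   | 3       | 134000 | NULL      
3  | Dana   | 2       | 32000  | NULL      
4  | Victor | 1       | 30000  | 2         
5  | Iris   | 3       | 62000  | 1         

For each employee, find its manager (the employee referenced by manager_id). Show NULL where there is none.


This is a self-join: employees is joined to a second copy of itself, matching each row's manager_id to another row's id. Use LEFT JOIN so rows with manager_id=NULL are kept.
  - employee 1 (Fiona): manager_id=NULL -> NULL
  - employee 2 (Nate): manager_id=NULL -> NULL
  - employee 3 (Dana): manager_id=NULL -> NULL
  - employee 4 (Victor): manager_id=2 -> Nate
  - employee 5 (Iris): manager_id=1 -> Fiona

SQL:
SELECT a.name AS item, b.name AS manager
FROM employees a
LEFT JOIN employees b ON a.manager_id = b.id

Result:
item   | manager
-------+--------
Fiona  | NULL   
Nate   | NULL   
Dana   | NULL   
Victor | Nate   
Iris   | Fiona  


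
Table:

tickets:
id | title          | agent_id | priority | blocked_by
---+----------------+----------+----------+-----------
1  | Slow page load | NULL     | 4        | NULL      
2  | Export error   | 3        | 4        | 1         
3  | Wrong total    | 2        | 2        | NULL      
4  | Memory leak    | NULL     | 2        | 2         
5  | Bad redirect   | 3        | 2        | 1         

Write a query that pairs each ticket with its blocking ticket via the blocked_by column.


This is a self-join: tickets is joined to a second copy of itself, matching each row's blocked_by to another row's id. Use LEFT JOIN so rows with blocked_by=NULL are kept.
  - ticket 1 (Slow page load): blocked_by=NULL -> NULL
  - ticket 2 (Export error): blocked_by=1 -> Slow page load
  - ticket 3 (Wrong total): blocked_by=NULL -> NULL
  - ticket 4 (Memory leak): blocked_by=2 -> Export error
  - ticket 5 (Bad redirect): blocked_by=1 -> Slow page load

SQL:
SELECT a.title AS item, b.title AS blocked_by
FROM tickets a
LEFT JOIN tickets b ON a.blocked_by = b.id

Result:
item           | blocked_by    
---------------+---------------
Slow page load | NULL          
Export error   | Slow page load
Wrong total    | NULL          
Memory leak    | Export error  
Bad redirect   | Slow page load


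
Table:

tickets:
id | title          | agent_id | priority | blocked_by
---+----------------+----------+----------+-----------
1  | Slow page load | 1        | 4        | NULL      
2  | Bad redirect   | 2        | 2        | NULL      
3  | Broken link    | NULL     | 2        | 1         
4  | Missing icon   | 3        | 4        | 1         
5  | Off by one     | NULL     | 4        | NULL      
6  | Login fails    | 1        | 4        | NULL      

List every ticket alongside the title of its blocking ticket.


This is a self-join: tickets is joined to a second copy of itself, matching each row's blocked_by to another row's id. Use LEFT JOIN so rows with blocked_by=NULL are kept.
  - ticket 1 (Slow page load): blocked_by=NULL -> NULL
  - ticket 2 (Bad redirect): blocked_by=NULL -> NULL
  - ticket 3 (Broken link): blocked_by=1 -> Slow page load
  - ticket 4 (Missing icon): blocked_by=1 -> Slow page load
  - ticket 5 (Off by one): blocked_by=NULL -> NULL
  - ticket 6 (Login fails): blocked_by=NULL -> NULL

SQL:
SELECT a.title AS item, b.title AS blocked_by
FROM tickets a
LEFT JOIN tickets b ON a.blocked_by = b.id

Result:
item           | blocked_by    
---------------+---------------
Slow page load | NULL          
Bad redirect   | NULL          
Broken link    | Slow page load
Missing icon   | Slow page load
Off by one     | NULL          
Login fails    | NULL          


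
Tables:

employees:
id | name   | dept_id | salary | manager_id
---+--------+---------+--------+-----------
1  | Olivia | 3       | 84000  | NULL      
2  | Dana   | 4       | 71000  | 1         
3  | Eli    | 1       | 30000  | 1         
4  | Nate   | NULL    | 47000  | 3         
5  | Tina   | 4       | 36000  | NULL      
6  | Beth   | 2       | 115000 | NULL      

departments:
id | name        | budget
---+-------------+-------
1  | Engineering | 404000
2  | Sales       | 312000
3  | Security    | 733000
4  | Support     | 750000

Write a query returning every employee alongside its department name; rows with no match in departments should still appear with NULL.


LEFT JOIN keeps every row from employees (the left table); where dept_id has no match in departments, the department columns become NULL. Walk through each employee:
  - employee 1 (Olivia): dept_id=3 -> matches Security
  - employee 2 (Dana): dept_id=4 -> matches Support
  - employee 3 (Eli): dept_id=1 -> matches Engineering
  - employee 4 (Nate): dept_id=NULL, no match -> kept with NULL
  - employee 5 (Tina): dept_id=4 -> matches Support
  - employee 6 (Beth): dept_id=2 -> matches Sales
All 6 rows appear; 1 has NULL department.

SQL:
SELECT a.name, b.name AS department
FROM employees a
LEFT JOIN departments b ON a.dept_id = b.id

Result:
name   | department 
-------+------------
Olivia | Security   
Dana   | Support    
Eli    | Engineering
Nate   | NULL       
Tina   | Support    
Beth   | Sales      


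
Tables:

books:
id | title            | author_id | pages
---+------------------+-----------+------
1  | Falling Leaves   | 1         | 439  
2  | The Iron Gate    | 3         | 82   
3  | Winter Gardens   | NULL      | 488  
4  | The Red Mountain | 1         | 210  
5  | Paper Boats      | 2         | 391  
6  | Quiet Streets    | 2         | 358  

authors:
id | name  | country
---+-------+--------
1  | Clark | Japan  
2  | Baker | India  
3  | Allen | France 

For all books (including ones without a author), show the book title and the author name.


LEFT JOIN keeps every row from books (the left table); where author_id has no match in authors, the author columns become NULL. Walk through each book:
  - book 1 (Falling Leaves): author_id=1 -> matches Clark
  - book 2 (The Iron Gate): author_id=3 -> matches Allen
  - book 3 (Winter Gardens): author_id=NULL, no match -> kept with NULL
  - book 4 (The Red Mountain): author_id=1 -> matches Clark
  - book 5 (Paper Boats): author_id=2 -> matches Baker
  - book 6 (Quiet Streets): author_id=2 -> matches Baker
All 6 rows appear; 1 has NULL author.

SQL:
SELECT a.title, b.name AS author
FROM books a
LEFT JOIN authors b ON a.author_id = b.id

Result:
title            | author
-----------------+-------
Falling Leaves   | Clark 
The Iron Gate    | Allen 
Winter Gardens   | NULL  
The Red Mountain | Clark 
Paper Boats      | Baker 
Quiet Streets    | Baker 


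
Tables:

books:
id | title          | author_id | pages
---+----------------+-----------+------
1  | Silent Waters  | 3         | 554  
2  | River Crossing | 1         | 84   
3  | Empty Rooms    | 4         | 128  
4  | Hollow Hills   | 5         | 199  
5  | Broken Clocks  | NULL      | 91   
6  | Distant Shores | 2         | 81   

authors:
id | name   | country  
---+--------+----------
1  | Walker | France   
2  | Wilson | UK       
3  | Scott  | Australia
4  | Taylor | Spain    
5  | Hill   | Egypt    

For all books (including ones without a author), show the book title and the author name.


LEFT JOIN keeps every row from books (the left table); where author_id has no match in authors, the author columns become NULL. Walk through each book:
  - book 1 (Silent Waters): author_id=3 -> matches Scott
  - book 2 (River Crossing): author_id=1 -> matches Walker
  - book 3 (Empty Rooms): author_id=4 -> matches Taylor
  - book 4 (Hollow Hills): author_id=5 -> matches Hill
  - book 5 (Broken Clocks): author_id=NULL, no match -> kept with NULL
  - book 6 (Distant Shores): author_id=2 -> matches Wilson
All 6 rows appear; 1 has NULL author.

SQL:
SELECT a.title, b.name AS author
FROM books a
LEFT JOIN authors b ON a.author_id = b.id

Result:
title          | author
---------------+-------
Silent Waters  | Scott 
River Crossing | Walker
Empty Rooms    | Taylor
Hollow Hills   | Hill  
Broken Clocks  | NULL  
Distant Shores | Wilson


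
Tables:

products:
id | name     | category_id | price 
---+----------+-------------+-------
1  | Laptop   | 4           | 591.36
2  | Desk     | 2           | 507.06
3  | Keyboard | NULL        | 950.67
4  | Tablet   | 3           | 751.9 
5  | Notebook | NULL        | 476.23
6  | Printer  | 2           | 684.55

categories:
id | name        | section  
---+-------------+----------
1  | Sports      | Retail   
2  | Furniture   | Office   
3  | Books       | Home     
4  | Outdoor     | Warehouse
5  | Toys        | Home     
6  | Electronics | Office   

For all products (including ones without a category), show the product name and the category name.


LEFT JOIN keeps every row from products (the left table); where category_id has no match in categories, the category columns become NULL. Walk through each product:
  - product 1 (Laptop): category_id=4 -> matches Outdoor
  - product 2 (Desk): category_id=2 -> matches Furniture
  - product 3 (Keyboard): category_id=NULL, no match -> kept with NULL
  - product 4 (Tablet): category_id=3 -> matches Books
  - product 5 (Notebook): category_id=NULL, no match -> kept with NULL
  - product 6 (Printer): category_id=2 -> matches Furniture
All 6 rows appear; 2 have NULL category.

SQL:
SELECT a.name, b.name AS category
FROM products a
LEFT JOIN categories b ON a.category_id = b.id

Result:
name     | category 
---------+----------
Laptop   | Outdoor  
Desk     | Furniture
Keyboard | NULL     
Tablet   | Books    
Notebook | NULL     
Printer  | Furniture


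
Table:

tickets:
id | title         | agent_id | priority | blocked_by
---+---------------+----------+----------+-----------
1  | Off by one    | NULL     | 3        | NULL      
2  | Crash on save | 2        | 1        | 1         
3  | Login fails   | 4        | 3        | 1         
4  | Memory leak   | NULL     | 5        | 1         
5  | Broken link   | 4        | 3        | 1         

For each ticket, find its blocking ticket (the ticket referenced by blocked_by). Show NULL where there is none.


This is a self-join: tickets is joined to a second copy of itself, matching each row's blocked_by to another row's id. Use LEFT JOIN so rows with blocked_by=NULL are kept.
  - ticket 1 (Off by one): blocked_by=NULL -> NULL
  - ticket 2 (Crash on save): blocked_by=1 -> Off by one
  - ticket 3 (Login fails): blocked_by=1 -> Off by one
  - ticket 4 (Memory leak): blocked_by=1 -> Off by one
  - ticket 5 (Broken link): blocked_by=1 -> Off by one

SQL:
SELECT a.title AS item, b.title AS blocked_by
FROM tickets a
LEFT JOIN tickets b ON a.blocked_by = b.id

Result:
item          | blocked_by
--------------+-----------
Off by one    | NULL      
Crash on save | Off by one
Login fails   | Off by one
Memory leak   | Off by one
Broken link   | Off by one


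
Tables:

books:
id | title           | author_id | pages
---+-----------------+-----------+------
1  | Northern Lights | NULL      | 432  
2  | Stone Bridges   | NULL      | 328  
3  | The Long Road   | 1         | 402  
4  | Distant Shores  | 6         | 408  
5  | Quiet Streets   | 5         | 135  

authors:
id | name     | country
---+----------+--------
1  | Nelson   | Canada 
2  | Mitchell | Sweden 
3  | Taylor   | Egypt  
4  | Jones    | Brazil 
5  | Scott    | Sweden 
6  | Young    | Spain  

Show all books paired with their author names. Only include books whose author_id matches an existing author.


INNER JOIN keeps only books rows whose author_id matches an id in authors. Walk through each book:
  - book 1 (Northern Lights): author_id=NULL, no match -> dropped
  - book 2 (Stone Bridges): author_id=NULL, no match -> dropped
  - book 3 (The Long Road): author_id=1 -> matches Nelson
  - book 4 (Distant Shores): author_id=6 -> matches Young
  - book 5 (Quiet Streets): author_id=5 -> matches Scott
So 2 of 5 rows are dropped.

SQL:
SELECT a.title, b.name AS author
FROM books a
INNER JOIN authors b ON a.author_id = b.id

Result:
title          | author
---------------+-------
The Long Road  | Nelson
Distant Shores | Young 
Quiet Streets  | Scott 


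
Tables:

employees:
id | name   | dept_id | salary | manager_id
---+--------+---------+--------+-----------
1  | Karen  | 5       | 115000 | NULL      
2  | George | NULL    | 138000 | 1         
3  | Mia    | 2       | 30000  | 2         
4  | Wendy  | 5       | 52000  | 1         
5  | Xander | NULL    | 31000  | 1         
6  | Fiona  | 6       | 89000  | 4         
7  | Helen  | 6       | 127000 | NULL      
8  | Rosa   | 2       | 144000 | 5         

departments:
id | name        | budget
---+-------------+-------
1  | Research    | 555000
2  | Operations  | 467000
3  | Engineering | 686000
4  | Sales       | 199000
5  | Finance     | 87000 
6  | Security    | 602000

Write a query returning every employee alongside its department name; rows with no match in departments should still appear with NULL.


LEFT JOIN keeps every row from employees (the left table); where dept_id has no match in departments, the department columns become NULL. Walk through each employee:
  - employee 1 (Karen): dept_id=5 -> matches Finance
  - employee 2 (George): dept_id=NULL, no match -> kept with NULL
  - employee 3 (Mia): dept_id=2 -> matches Operations
  - employee 4 (Wendy): dept_id=5 -> matches Finance
  - employee 5 (Xander): dept_id=NULL, no match -> kept with NULL
  - employee 6 (Fiona): dept_id=6 -> matches Security
  - employee 7 (Helen): dept_id=6 -> matches Security
  - employee 8 (Rosa): dept_id=2 -> matches Operations
All 8 rows appear; 2 have NULL department.

SQL:
SELECT a.name, b.name AS department
FROM employees a
LEFT JOIN departments b ON a.dept_id = b.id

Result:
name   | department
-------+-----------
Karen  | Finance   
George | NULL      
Mia    | Operations
Wendy  | Finance   
Xander | NULL      
Fiona  | Security  
Helen  | Security  
Rosa   | Operations


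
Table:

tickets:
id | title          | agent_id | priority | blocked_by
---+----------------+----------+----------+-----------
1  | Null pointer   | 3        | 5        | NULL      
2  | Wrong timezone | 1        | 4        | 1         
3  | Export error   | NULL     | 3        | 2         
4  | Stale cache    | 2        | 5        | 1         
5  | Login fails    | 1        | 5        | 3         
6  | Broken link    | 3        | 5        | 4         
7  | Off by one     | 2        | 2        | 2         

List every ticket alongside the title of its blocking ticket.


This is a self-join: tickets is joined to a second copy of itself, matching each row's blocked_by to another row's id. Use LEFT JOIN so rows with blocked_by=NULL are kept.
  - ticket 1 (Null pointer): blocked_by=NULL -> NULL
  - ticket 2 (Wrong timezone): blocked_by=1 -> Null pointer
  - ticket 3 (Export error): blocked_by=2 -> Wrong timezone
  - ticket 4 (Stale cache): blocked_by=1 -> Null pointer
  - ticket 5 (Login fails): blocked_by=3 -> Export error
  - ticket 6 (Broken link): blocked_by=4 -> Stale cache
  - ticket 7 (Off by one): blocked_by=2 -> Wrong timezone

SQL:
SELECT a.title AS item, b.title AS blocked_by
FROM tickets a
LEFT JOIN tickets b ON a.blocked_by = b.id

Result:
item           | blocked_by    
---------------+---------------
Null pointer   | NULL          
Wrong timezone | Null pointer  
Export error   | Wrong timezone
Stale cache    | Null pointer  
Login fails    | Export error  
Broken link    | Stale cache   
Off by one     | Wrong timezone


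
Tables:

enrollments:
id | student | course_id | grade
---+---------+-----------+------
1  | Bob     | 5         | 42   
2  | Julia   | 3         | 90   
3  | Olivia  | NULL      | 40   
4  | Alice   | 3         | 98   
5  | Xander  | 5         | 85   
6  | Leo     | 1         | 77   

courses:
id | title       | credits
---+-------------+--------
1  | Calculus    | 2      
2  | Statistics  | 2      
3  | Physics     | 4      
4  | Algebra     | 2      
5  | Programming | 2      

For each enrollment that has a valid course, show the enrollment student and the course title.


INNER JOIN keeps only enrollments rows whose course_id matches an id in courses. Walk through each enrollment:
  - enrollment 1 (Bob): course_id=5 -> matches Programming
  - enrollment 2 (Julia): course_id=3 -> matches Physics
  - enrollment 3 (Olivia): course_id=NULL, no match -> dropped
  - enrollment 4 (Alice): course_id=3 -> matches Physics
  - enrollment 5 (Xander): course_id=5 -> matches Programming
  - enrollment 6 (Leo): course_id=1 -> matches Calculus
So 1 of 6 rows is dropped.

SQL:
SELECT a.student, b.title AS course
FROM enrollments a
INNER JOIN courses b ON a.course_id = b.id

Result:
student | course     
--------+------------
Bob     | Programming
Julia   | Physics    
Alice   | Physics    
Xander  | Programming
Leo     | Calculus   


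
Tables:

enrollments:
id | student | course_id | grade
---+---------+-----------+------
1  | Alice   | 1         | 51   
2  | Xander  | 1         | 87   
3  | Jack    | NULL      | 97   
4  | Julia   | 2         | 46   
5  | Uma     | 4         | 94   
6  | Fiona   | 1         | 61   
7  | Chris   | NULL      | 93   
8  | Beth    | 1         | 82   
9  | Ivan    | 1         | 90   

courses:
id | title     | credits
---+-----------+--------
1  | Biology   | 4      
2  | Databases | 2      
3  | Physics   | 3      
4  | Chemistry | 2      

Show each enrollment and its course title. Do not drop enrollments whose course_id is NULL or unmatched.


LEFT JOIN keeps every row from enrollments (the left table); where course_id has no match in courses, the course columns become NULL. Walk through each enrollment:
  - enrollment 1 (Alice): course_id=1 -> matches Biology
  - enrollment 2 (Xander): course_id=1 -> matches Biology
  - enrollment 3 (Jack): course_id=NULL, no match -> kept with NULL
  - enrollment 4 (Julia): course_id=2 -> matches Databases
  - enrollment 5 (Uma): course_id=4 -> matches Chemistry
  - enrollment 6 (Fiona): course_id=1 -> matches Biology
  - enrollment 7 (Chris): course_id=NULL, no match -> kept with NULL
  - enrollment 8 (Beth): course_id=1 -> matches Biology
  - enrollment 9 (Ivan): course_id=1 -> matches Biology
All 9 rows appear; 2 have NULL course.

SQL:
SELECT a.student, b.title AS course
FROM enrollments a
LEFT JOIN courses b ON a.course_id = b.id

Result:
student | course   
--------+----------
Alice   | Biology  
Xander  | Biology  
Jack    | NULL     
Julia   | Databases
Uma     | Chemistry
Fiona   | Biology  
Chris   | NULL     
Beth    | Biology  
Ivan    | Biology  


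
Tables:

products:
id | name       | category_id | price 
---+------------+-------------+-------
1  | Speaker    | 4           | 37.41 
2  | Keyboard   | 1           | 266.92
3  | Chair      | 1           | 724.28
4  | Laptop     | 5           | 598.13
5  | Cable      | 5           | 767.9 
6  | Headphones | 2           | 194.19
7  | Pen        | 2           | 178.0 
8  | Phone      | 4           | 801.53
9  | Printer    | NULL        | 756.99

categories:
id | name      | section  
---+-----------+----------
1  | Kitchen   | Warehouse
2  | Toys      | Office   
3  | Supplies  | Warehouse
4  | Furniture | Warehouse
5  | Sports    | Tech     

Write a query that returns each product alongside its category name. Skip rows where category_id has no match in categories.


INNER JOIN keeps only products rows whose category_id matches an id in categories. Walk through each product:
  - product 1 (Speaker): category_id=4 -> matches Furniture
  - product 2 (Keyboard): category_id=1 -> matches Kitchen
  - product 3 (Chair): category_id=1 -> matches Kitchen
  - product 4 (Laptop): category_id=5 -> matches Sports
  - product 5 (Cable): category_id=5 -> matches Sports
  - product 6 (Headphones): category_id=2 -> matches Toys
  - product 7 (Pen): category_id=2 -> matches Toys
  - product 8 (Phone): category_id=4 -> matches Furniture
  - product 9 (Printer): category_id=NULL, no match -> dropped
So 1 of 9 rows is dropped.

SQL:
SELECT a.name, b.name AS category
FROM products a
INNER JOIN categories b ON a.category_id = b.id

Result:
name       | category 
-----------+----------
Speaker    | Furniture
Keyboard   | Kitchen  
Chair      | Kitchen  
Laptop     | Sports   
Cable      | Sports   
Headphones | Toys     
Pen        | Toys     
Phone      | Furniture


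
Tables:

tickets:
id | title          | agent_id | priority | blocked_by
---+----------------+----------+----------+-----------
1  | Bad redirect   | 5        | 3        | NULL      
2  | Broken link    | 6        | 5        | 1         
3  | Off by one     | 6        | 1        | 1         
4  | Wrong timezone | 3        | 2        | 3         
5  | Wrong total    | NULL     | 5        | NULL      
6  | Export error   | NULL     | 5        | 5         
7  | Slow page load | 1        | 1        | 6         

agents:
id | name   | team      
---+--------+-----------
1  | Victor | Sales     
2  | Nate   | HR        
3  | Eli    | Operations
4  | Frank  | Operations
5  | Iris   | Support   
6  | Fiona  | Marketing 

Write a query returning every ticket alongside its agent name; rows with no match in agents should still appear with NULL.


LEFT JOIN keeps every row from tickets (the left table); where agent_id has no match in agents, the agent columns become NULL. Walk through each ticket:
  - ticket 1 (Bad redirect): agent_id=5 -> matches Iris
  - ticket 2 (Broken link): agent_id=6 -> matches Fiona
  - ticket 3 (Off by one): agent_id=6 -> matches Fiona
  - ticket 4 (Wrong timezone): agent_id=3 -> matches Eli
  - ticket 5 (Wrong total): agent_id=NULL, no match -> kept with NULL
  - ticket 6 (Export error): agent_id=NULL, no match -> kept with NULL
  - ticket 7 (Slow page load): agent_id=1 -> matches Victor
All 7 rows appear; 2 have NULL agent.

SQL:
SELECT a.title, b.name AS agent
FROM tickets a
LEFT JOIN agents b ON a.agent_id = b.id

Result:
title          | agent 
---------------+-------
Bad redirect   | Iris  
Broken link    | Fiona 
Off by one     | Fiona 
Wrong timezone | Eli   
Wrong total    | NULL  
Export error   | NULL  
Slow page load | Victor


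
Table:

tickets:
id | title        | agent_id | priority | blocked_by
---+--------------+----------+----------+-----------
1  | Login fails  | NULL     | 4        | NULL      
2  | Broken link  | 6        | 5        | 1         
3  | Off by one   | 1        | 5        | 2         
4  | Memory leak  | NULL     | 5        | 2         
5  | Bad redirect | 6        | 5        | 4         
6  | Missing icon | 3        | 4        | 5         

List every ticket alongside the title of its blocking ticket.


This is a self-join: tickets is joined to a second copy of itself, matching each row's blocked_by to another row's id. Use LEFT JOIN so rows with blocked_by=NULL are kept.
  - ticket 1 (Login fails): blocked_by=NULL -> NULL
  - ticket 2 (Broken link): blocked_by=1 -> Login fails
  - ticket 3 (Off by one): blocked_by=2 -> Broken link
  - ticket 4 (Memory leak): blocked_by=2 -> Broken link
  - ticket 5 (Bad redirect): blocked_by=4 -> Memory leak
  - ticket 6 (Missing icon): blocked_by=5 -> Bad redirect

SQL:
SELECT a.title AS item, b.title AS blocked_by
FROM tickets a
LEFT JOIN tickets b ON a.blocked_by = b.id

Result:
item         | blocked_by  
-------------+-------------
Login fails  | NULL        
Broken link  | Login fails 
Off by one   | Broken link 
Memory leak  | Broken link 
Bad redirect | Memory leak 
Missing icon | Bad redirect


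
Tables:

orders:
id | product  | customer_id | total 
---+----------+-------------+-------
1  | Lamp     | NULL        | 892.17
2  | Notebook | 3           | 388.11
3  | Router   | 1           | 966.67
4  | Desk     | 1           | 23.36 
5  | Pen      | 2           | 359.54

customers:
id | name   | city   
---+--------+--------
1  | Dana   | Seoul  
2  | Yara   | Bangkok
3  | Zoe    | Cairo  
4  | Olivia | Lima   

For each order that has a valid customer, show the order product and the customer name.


INNER JOIN keeps only orders rows whose customer_id matches an id in customers. Walk through each order:
  - order 1 (Lamp): customer_id=NULL, no match -> dropped
  - order 2 (Notebook): customer_id=3 -> matches Zoe
  - order 3 (Router): customer_id=1 -> matches Dana
  - order 4 (Desk): customer_id=1 -> matches Dana
  - order 5 (Pen): customer_id=2 -> matches Yara
So 1 of 5 rows is dropped.

SQL:
SELECT a.product, b.name AS customer
FROM orders a
INNER JOIN customers b ON a.customer_id = b.id

Result:
product  | customer
---------+---------
Notebook | Zoe     
Router   | Dana    
Desk     | Dana    
Pen      | Yara    


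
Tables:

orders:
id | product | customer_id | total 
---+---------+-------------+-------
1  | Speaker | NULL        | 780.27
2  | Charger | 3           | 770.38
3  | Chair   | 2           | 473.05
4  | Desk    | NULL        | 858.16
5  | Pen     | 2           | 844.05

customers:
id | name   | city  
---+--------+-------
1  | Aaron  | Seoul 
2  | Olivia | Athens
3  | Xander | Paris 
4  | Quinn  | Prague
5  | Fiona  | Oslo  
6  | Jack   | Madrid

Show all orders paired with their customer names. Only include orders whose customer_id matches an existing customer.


INNER JOIN keeps only orders rows whose customer_id matches an id in customers. Walk through each order:
  - order 1 (Speaker): customer_id=NULL, no match -> dropped
  - order 2 (Charger): customer_id=3 -> matches Xander
  - order 3 (Chair): customer_id=2 -> matches Olivia
  - order 4 (Desk): customer_id=NULL, no match -> dropped
  - order 5 (Pen): customer_id=2 -> matches Olivia
So 2 of 5 rows are dropped.

SQL:
SELECT a.product, b.name AS customer
FROM orders a
INNER JOIN customers b ON a.customer_id = b.id

Result:
product | customer
--------+---------
Charger | Xander  
Chair   | Olivia  
Pen     | Olivia  


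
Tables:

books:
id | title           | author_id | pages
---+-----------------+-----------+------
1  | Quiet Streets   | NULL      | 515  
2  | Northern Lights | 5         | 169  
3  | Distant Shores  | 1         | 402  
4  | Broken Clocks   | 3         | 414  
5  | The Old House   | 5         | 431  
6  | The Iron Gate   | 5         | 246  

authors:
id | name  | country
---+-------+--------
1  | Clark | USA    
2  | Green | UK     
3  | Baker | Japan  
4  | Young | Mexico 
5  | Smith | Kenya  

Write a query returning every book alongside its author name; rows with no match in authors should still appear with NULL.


LEFT JOIN keeps every row from books (the left table); where author_id has no match in authors, the author columns become NULL. Walk through each book:
  - book 1 (Quiet Streets): author_id=NULL, no match -> kept with NULL
  - book 2 (Northern Lights): author_id=5 -> matches Smith
  - book 3 (Distant Shores): author_id=1 -> matches Clark
  - book 4 (Broken Clocks): author_id=3 -> matches Baker
  - book 5 (The Old House): author_id=5 -> matches Smith
  - book 6 (The Iron Gate): author_id=5 -> matches Smith
All 6 rows appear; 1 has NULL author.

SQL:
SELECT a.title, b.name AS author
FROM books a
LEFT JOIN authors b ON a.author_id = b.id

Result:
title           | author
----------------+-------
Quiet Streets   | NULL  
Northern Lights | Smith 
Distant Shores  | Clark 
Broken Clocks   | Baker 
The Old House   | Smith 
The Iron Gate   | Smith 


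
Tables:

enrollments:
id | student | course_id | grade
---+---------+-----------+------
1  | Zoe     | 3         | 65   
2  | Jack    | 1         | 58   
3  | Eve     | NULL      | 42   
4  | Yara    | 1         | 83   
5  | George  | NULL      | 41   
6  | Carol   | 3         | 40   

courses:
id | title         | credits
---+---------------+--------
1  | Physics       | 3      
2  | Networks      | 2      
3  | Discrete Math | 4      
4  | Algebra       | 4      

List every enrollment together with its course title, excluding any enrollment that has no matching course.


INNER JOIN keeps only enrollments rows whose course_id matches an id in courses. Walk through each enrollment:
  - enrollment 1 (Zoe): course_id=3 -> matches Discrete Math
  - enrollment 2 (Jack): course_id=1 -> matches Physics
  - enrollment 3 (Eve): course_id=NULL, no match -> dropped
  - enrollment 4 (Yara): course_id=1 -> matches Physics
  - enrollment 5 (George): course_id=NULL, no match -> dropped
  - enrollment 6 (Carol): course_id=3 -> matches Discrete Math
So 2 of 6 rows are dropped.

SQL:
SELECT a.student, b.title AS course
FROM enrollments a
INNER JOIN courses b ON a.course_id = b.id

Result:
student | course       
--------+--------------
Zoe     | Discrete Math
Jack    | Physics      
Yara    | Physics      
Carol   | Discrete Math


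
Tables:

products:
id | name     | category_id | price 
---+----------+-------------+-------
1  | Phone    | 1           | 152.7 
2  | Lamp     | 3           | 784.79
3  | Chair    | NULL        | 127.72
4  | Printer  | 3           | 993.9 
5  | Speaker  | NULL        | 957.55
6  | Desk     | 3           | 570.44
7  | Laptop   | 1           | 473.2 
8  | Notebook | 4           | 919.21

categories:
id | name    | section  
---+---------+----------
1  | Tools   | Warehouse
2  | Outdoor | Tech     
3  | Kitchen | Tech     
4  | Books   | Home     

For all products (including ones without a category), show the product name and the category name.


LEFT JOIN keeps every row from products (the left table); where category_id has no match in categories, the category columns become NULL. Walk through each product:
  - product 1 (Phone): category_id=1 -> matches Tools
  - product 2 (Lamp): category_id=3 -> matches Kitchen
  - product 3 (Chair): category_id=NULL, no match -> kept with NULL
  - product 4 (Printer): category_id=3 -> matches Kitchen
  - product 5 (Speaker): category_id=NULL, no match -> kept with NULL
  - product 6 (Desk): category_id=3 -> matches Kitchen
  - product 7 (Laptop): category_id=1 -> matches Tools
  - product 8 (Notebook): category_id=4 -> matches Books
All 8 rows appear; 2 have NULL category.

SQL:
SELECT a.name, b.name AS category
FROM products a
LEFT JOIN categories b ON a.category_id = b.id

Result:
name     | category
---------+---------
Phone    | Tools   
Lamp     | Kitchen 
Chair    | NULL    
Printer  | Kitchen 
Speaker  | NULL    
Desk     | Kitchen 
Laptop   | Tools   
Notebook | Books   


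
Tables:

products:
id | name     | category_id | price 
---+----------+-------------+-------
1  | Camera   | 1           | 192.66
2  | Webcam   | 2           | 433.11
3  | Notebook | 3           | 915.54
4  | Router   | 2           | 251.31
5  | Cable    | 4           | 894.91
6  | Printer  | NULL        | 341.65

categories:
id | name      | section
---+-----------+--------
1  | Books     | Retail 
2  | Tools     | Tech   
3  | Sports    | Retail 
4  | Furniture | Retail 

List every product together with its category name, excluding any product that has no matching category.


INNER JOIN keeps only products rows whose category_id matches an id in categories. Walk through each product:
  - product 1 (Camera): category_id=1 -> matches Books
  - product 2 (Webcam): category_id=2 -> matches Tools
  - product 3 (Notebook): category_id=3 -> matches Sports
  - product 4 (Router): category_id=2 -> matches Tools
  - product 5 (Cable): category_id=4 -> matches Furniture
  - product 6 (Printer): category_id=NULL, no match -> dropped
So 1 of 6 rows is dropped.

SQL:
SELECT a.name, b.name AS category
FROM products a
INNER JOIN categories b ON a.category_id = b.id

Result:
name     | category 
---------+----------
Camera   | Books    
Webcam   | Tools    
Notebook | Sports   
Router   | Tools    
Cable    | Furniture
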